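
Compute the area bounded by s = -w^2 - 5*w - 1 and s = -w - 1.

32/3

Both boundary curves give s as a function of w, so integrate with respect to w. Setting them equal: -w^2 - 4*w = 0, i.e. -w*(w + 4) = 0, so they meet at w = -4, 0.
For w in [-4, 0], s = -w^2 - 5*w - 1 is on the right; area = ∫[-4,0] (-w^2 - 4*w) dw = 32/3.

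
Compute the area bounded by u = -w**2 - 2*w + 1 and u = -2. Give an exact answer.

32/3

Both boundary curves give u as a function of w, so integrate with respect to w. Setting them equal: -w**2 - 2*w + 3 = 0, i.e. -(w - 1)*(w + 3) = 0, so they meet at w = -3, 1.
For w in [-3, 1], u = -w**2 - 2*w + 1 is on the right; area = ∫[-3,1] (-w**2 - 2*w + 3) dw = 32/3.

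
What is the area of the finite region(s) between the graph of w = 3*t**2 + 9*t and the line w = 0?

The curve meets the t-axis where 3*t**2 + 9*t = 0, i.e. 3*t*(t + 3) = 0, at t = -3, 0.
On [-3, 0] the curve lies below the axis; ∫[-3,0] (3*t**2 + 9*t) dt = -27/2, giving area 27/2.

27/2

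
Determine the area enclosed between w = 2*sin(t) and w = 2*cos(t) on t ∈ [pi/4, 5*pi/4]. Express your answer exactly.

On [pi/4, 5*pi/4], (2*sin(t)) - (2*cos(t)) = 2*sin(t) - 2*cos(t) is ≥ 0 throughout, so the area is a single integral of |2*sin(t) - 2*cos(t)|.
∫[pi/4,5*pi/4] (2*sin(t) - 2*cos(t)) dt = 4*sqrt(2).

4*sqrt(2)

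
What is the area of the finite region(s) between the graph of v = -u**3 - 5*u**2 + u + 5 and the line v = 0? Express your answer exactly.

The curve meets the u-axis where -u**3 - 5*u**2 + u + 5 = 0, i.e. -(u - 1)*(u + 1)*(u + 5) = 0, at u = -5, -1, 1.
On [-5, -1] the curve lies below the axis; ∫[-5,-1] (-u**3 - 5*u**2 + u + 5) du = -128/3, giving area 128/3.
On [-1, 1] the curve lies above the axis; ∫[-1,1] (-u**3 - 5*u**2 + u + 5) du = 20/3, giving area 20/3.
Total area = 128/3 + 20/3 = 148/3.

148/3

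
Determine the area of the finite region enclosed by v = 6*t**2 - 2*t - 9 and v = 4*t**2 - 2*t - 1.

64/3

Set the curves equal: 6*t**2 - 2*t - 9 = 4*t**2 - 2*t - 1, so 2*t**2 - 8 = 0, which factors as 2*(t - 2)*(t + 2) = 0. The curves meet at t = -2, 2.
On [-2, 2], v = 4*t**2 - 2*t - 1 is on top; that piece has area ∫[-2,2] (-(2*t**2 - 8)) dt = 64/3.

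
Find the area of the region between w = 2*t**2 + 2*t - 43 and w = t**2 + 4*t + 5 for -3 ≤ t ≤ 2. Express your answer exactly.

On [-3, 2], (2*t**2 + 2*t - 43) - (t**2 + 4*t + 5) = t**2 - 2*t - 48 is ≤ 0 throughout, so the area is a single integral of |t**2 - 2*t - 48|.
∫[-3,2] (t**2 - 2*t - 48) dt = -670/3; the area of that piece is 670/3.

670/3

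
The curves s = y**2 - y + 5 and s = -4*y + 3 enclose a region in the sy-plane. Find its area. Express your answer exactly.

1/6

Both boundary curves give s as a function of y, so integrate with respect to y. Setting them equal: y**2 + 3*y + 2 = 0, i.e. (y + 1)*(y + 2) = 0, so they meet at y = -2, -1.
For y in [-2, -1], s = y**2 - y + 5 is on the left; area = ∫[-2,-1] (-(y**2 + 3*y + 2)) dy = 1/6.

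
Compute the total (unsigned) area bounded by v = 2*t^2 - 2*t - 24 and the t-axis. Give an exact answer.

The curve meets the t-axis where 2*t^2 - 2*t - 24 = 0, i.e. 2*(t - 4)*(t + 3) = 0, at t = -3, 4.
On [-3, 4] the curve lies below the axis; ∫[-3,4] (2*t^2 - 2*t - 24) dt = -343/3, giving area 343/3.

343/3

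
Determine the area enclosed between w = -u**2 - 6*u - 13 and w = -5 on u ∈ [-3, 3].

The difference (-u**2 - 6*u - 13) - (-5) = -u**2 - 6*u - 8 changes sign at u = -2 inside [-3, 3], so split the integral there.
∫[-3,-2] (-u**2 - 6*u - 8) du = 2/3.
∫[-2,3] (-u**2 - 6*u - 8) du = -200/3; the area of that piece is 200/3.
Total area = 2/3 + 200/3 = 202/3.

202/3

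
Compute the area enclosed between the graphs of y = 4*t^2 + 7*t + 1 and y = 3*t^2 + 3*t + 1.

Set the curves equal: 4*t^2 + 7*t + 1 = 3*t^2 + 3*t + 1, so t^2 + 4*t = 0, which factors as t*(t + 4) = 0. The curves meet at t = -4, 0.
On [-4, 0], y = 3*t^2 + 3*t + 1 is on top; that piece has area ∫[-4,0] (-(t^2 + 4*t)) dt = 32/3.

32/3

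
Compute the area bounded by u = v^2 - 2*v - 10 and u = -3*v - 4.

125/6

Both boundary curves give u as a function of v, so integrate with respect to v. Setting them equal: v^2 + v - 6 = 0, i.e. (v - 2)*(v + 3) = 0, so they meet at v = -3, 2.
For v in [-3, 2], u = v^2 - 2*v - 10 is on the left; area = ∫[-3,2] (-(v^2 + v - 6)) dv = 125/6.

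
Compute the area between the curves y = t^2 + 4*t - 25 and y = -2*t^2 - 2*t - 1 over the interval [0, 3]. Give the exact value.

The difference (t^2 + 4*t - 25) - (-2*t^2 - 2*t - 1) = 3*t^2 + 6*t - 24 changes sign at t = 2 inside [0, 3], so split the integral there.
∫[0,2] (3*t^2 + 6*t - 24) dt = -28; the area of that piece is 28.
∫[2,3] (3*t^2 + 6*t - 24) dt = 10.
Total area = 28 + 10 = 38.

38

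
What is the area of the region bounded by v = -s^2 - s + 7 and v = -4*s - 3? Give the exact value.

Set the curves equal: -s^2 - s + 7 = -4*s - 3, so -s^2 + 3*s + 10 = 0, which factors as -(s - 5)*(s + 2) = 0. The curves meet at s = -2, 5.
On [-2, 5], v = -s^2 - s + 7 is on top; that piece has area ∫[-2,5] (-s^2 + 3*s + 10) ds = 343/6.

343/6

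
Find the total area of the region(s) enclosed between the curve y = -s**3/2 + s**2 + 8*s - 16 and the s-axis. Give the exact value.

284/3

The curve meets the s-axis where -s**3/2 + s**2 + 8*s - 16 = 0, i.e. -(s - 4)*(s - 2)*(s + 4)/2 = 0, at s = -4, 2, 4.
On [-4, 2] the curve lies below the axis; ∫[-4,2] (-s**3/2 + s**2 + 8*s - 16) ds = -90, giving area 90.
On [2, 4] the curve lies above the axis; ∫[2,4] (-s**3/2 + s**2 + 8*s - 16) ds = 14/3, giving area 14/3.
Total area = 90 + 14/3 = 284/3.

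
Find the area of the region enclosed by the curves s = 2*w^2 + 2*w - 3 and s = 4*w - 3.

1/3

Both boundary curves give s as a function of w, so integrate with respect to w. Setting them equal: 2*w^2 - 2*w = 0, i.e. 2*w*(w - 1) = 0, so they meet at w = 0, 1.
For w in [0, 1], s = 2*w^2 + 2*w - 3 is on the left; area = ∫[0,1] (-(2*w^2 - 2*w)) dw = 1/3.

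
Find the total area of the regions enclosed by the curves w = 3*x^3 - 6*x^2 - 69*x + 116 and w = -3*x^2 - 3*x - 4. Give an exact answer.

Set the curves equal: 3*x^3 - 6*x^2 - 69*x + 116 = -3*x^2 - 3*x - 4, so 3*x^3 - 3*x^2 - 66*x + 120 = 0, which factors as 3*(x - 4)*(x - 2)*(x + 5) = 0. The curves meet at x = -5, 2, 4.
On [-5, 2], w = 3*x^3 - 6*x^2 - 69*x + 116 is on top; that piece has area ∫[-5,2] (3*x^3 - 3*x^2 - 66*x + 120) dx = 3773/4.
On [2, 4], w = -3*x^2 - 3*x - 4 is on top; that piece has area ∫[2,4] (-(3*x^3 - 3*x^2 - 66*x + 120)) dx = 32.
Total enclosed area = 3773/4 + 32 = 3901/4.

3901/4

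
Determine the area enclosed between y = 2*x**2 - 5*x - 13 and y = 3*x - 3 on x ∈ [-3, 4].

96

The difference (2*x**2 - 5*x - 13) - (3*x - 3) = 2*x**2 - 8*x - 10 changes sign at x = -1 inside [-3, 4], so split the integral there.
∫[-3,-1] (2*x**2 - 8*x - 10) dx = 88/3.
∫[-1,4] (2*x**2 - 8*x - 10) dx = -200/3; the area of that piece is 200/3.
Total area = 88/3 + 200/3 = 96.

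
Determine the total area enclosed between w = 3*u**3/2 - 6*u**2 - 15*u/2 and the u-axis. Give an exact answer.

443/4

The curve meets the u-axis where 3*u**3/2 - 6*u**2 - 15*u/2 = 0, i.e. 3*u*(u - 5)*(u + 1)/2 = 0, at u = -1, 0, 5.
On [-1, 0] the curve lies above the axis; ∫[-1,0] (3*u**3/2 - 6*u**2 - 15*u/2) du = 11/8, giving area 11/8.
On [0, 5] the curve lies below the axis; ∫[0,5] (3*u**3/2 - 6*u**2 - 15*u/2) du = -875/8, giving area 875/8.
Total area = 11/8 + 875/8 = 443/4.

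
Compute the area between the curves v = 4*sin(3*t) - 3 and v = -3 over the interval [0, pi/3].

8/3

On [0, pi/3], (4*sin(3*t) - 3) - (-3) = 4*sin(3*t) is ≥ 0 throughout, so the area is a single integral of |4*sin(3*t)|.
∫[0,pi/3] (4*sin(3*t)) dt = 8/3.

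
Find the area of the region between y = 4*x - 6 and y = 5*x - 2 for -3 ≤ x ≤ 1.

On [-3, 1], (4*x - 6) - (5*x - 2) = -x - 4 is ≤ 0 throughout, so the area is a single integral of |-x - 4|.
∫[-3,1] (-x - 4) dx = -12; the area of that piece is 12.

12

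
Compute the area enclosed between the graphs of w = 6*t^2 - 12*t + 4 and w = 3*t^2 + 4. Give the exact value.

32

Set the curves equal: 6*t^2 - 12*t + 4 = 3*t^2 + 4, so 3*t^2 - 12*t = 0, which factors as 3*t*(t - 4) = 0. The curves meet at t = 0, 4.
On [0, 4], w = 3*t^2 + 4 is on top; that piece has area ∫[0,4] (-(3*t^2 - 12*t)) dt = 32.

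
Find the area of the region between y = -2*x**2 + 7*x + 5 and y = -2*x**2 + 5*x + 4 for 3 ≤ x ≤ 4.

8

On [3, 4], (-2*x**2 + 7*x + 5) - (-2*x**2 + 5*x + 4) = 2*x + 1 is ≥ 0 throughout, so the area is a single integral of |2*x + 1|.
∫[3,4] (2*x + 1) dx = 8.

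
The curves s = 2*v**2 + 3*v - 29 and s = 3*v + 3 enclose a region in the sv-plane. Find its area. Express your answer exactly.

Both boundary curves give s as a function of v, so integrate with respect to v. Setting them equal: 2*v**2 - 32 = 0, i.e. 2*(v - 4)*(v + 4) = 0, so they meet at v = -4, 4.
For v in [-4, 4], s = 2*v**2 + 3*v - 29 is on the left; area = ∫[-4,4] (-(2*v**2 - 32)) dv = 512/3.

512/3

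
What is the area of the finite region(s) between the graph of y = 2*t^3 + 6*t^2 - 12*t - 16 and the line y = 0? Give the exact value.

The curve meets the t-axis where 2*t^3 + 6*t^2 - 12*t - 16 = 0, i.e. 2*(t - 2)*(t + 1)*(t + 4) = 0, at t = -4, -1, 2.
On [-4, -1] the curve lies above the axis; ∫[-4,-1] (2*t^3 + 6*t^2 - 12*t - 16) dt = 81/2, giving area 81/2.
On [-1, 2] the curve lies below the axis; ∫[-1,2] (2*t^3 + 6*t^2 - 12*t - 16) dt = -81/2, giving area 81/2.
Total area = 81/2 + 81/2 = 81.

81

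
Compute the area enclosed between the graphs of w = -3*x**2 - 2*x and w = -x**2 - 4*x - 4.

Set the curves equal: -3*x**2 - 2*x = -x**2 - 4*x - 4, so -2*x**2 + 2*x + 4 = 0, which factors as -2*(x - 2)*(x + 1) = 0. The curves meet at x = -1, 2.
On [-1, 2], w = -3*x**2 - 2*x is on top; that piece has area ∫[-1,2] (-2*x**2 + 2*x + 4) dx = 9.

9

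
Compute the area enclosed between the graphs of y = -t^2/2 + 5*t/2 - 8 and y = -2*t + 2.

Set the curves equal: -t^2/2 + 5*t/2 - 8 = -2*t + 2, so -t^2/2 + 9*t/2 - 10 = 0, which factors as -(t - 5)*(t - 4)/2 = 0. The curves meet at t = 4, 5.
On [4, 5], y = -t^2/2 + 5*t/2 - 8 is on top; that piece has area ∫[4,5] (-t^2/2 + 9*t/2 - 10) dt = 1/12.

1/12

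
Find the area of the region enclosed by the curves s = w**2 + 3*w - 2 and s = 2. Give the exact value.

125/6

Both boundary curves give s as a function of w, so integrate with respect to w. Setting them equal: w**2 + 3*w - 4 = 0, i.e. (w - 1)*(w + 4) = 0, so they meet at w = -4, 1.
For w in [-4, 1], s = w**2 + 3*w - 2 is on the left; area = ∫[-4,1] (-(w**2 + 3*w - 4)) dw = 125/6.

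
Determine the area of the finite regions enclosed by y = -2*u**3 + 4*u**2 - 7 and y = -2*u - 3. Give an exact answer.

Set the curves equal: -2*u**3 + 4*u**2 - 7 = -2*u - 3, so -2*u**3 + 4*u**2 + 2*u - 4 = 0, which factors as -2*(u - 2)*(u - 1)*(u + 1) = 0. The curves meet at u = -1, 1, 2.
On [-1, 1], y = -2*u - 3 is on top; that piece has area ∫[-1,1] (-(-2*u**3 + 4*u**2 + 2*u - 4)) du = 16/3.
On [1, 2], y = -2*u**3 + 4*u**2 - 7 is on top; that piece has area ∫[1,2] (-2*u**3 + 4*u**2 + 2*u - 4) du = 5/6.
Total enclosed area = 16/3 + 5/6 = 37/6.

37/6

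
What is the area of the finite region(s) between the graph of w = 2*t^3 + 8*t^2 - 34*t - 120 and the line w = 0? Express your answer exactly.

The curve meets the t-axis where 2*t^3 + 8*t^2 - 34*t - 120 = 0, i.e. 2*(t - 4)*(t + 3)*(t + 5) = 0, at t = -5, -3, 4.
On [-5, -3] the curve lies above the axis; ∫[-5,-3] (2*t^3 + 8*t^2 - 34*t - 120) dt = 64/3, giving area 64/3.
On [-3, 4] the curve lies below the axis; ∫[-3,4] (2*t^3 + 8*t^2 - 34*t - 120) dt = -3773/6, giving area 3773/6.
Total area = 64/3 + 3773/6 = 3901/6.

3901/6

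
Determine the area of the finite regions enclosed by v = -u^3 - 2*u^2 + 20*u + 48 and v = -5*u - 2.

2459/6

Set the curves equal: -u^3 - 2*u^2 + 20*u + 48 = -5*u - 2, so -u^3 - 2*u^2 + 25*u + 50 = 0, which factors as -(u - 5)*(u + 2)*(u + 5) = 0. The curves meet at u = -5, -2, 5.
On [-5, -2], v = -5*u - 2 is on top; that piece has area ∫[-5,-2] (-(-u^3 - 2*u^2 + 25*u + 50)) du = 153/4.
On [-2, 5], v = -u^3 - 2*u^2 + 20*u + 48 is on top; that piece has area ∫[-2,5] (-u^3 - 2*u^2 + 25*u + 50) du = 4459/12.
Total enclosed area = 153/4 + 4459/12 = 2459/6.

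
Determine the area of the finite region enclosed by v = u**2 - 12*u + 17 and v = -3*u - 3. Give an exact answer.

1/6

Set the curves equal: u**2 - 12*u + 17 = -3*u - 3, so u**2 - 9*u + 20 = 0, which factors as (u - 5)*(u - 4) = 0. The curves meet at u = 4, 5.
On [4, 5], v = -3*u - 3 is on top; that piece has area ∫[4,5] (-(u**2 - 9*u + 20)) du = 1/6.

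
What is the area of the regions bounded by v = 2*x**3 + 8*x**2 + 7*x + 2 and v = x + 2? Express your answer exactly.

37/6

Set the curves equal: 2*x**3 + 8*x**2 + 7*x + 2 = x + 2, so 2*x**3 + 8*x**2 + 6*x = 0, which factors as 2*x*(x + 1)*(x + 3) = 0. The curves meet at x = -3, -1, 0.
On [-3, -1], v = 2*x**3 + 8*x**2 + 7*x + 2 is on top; that piece has area ∫[-3,-1] (2*x**3 + 8*x**2 + 6*x) dx = 16/3.
On [-1, 0], v = x + 2 is on top; that piece has area ∫[-1,0] (-(2*x**3 + 8*x**2 + 6*x)) dx = 5/6.
Total enclosed area = 16/3 + 5/6 = 37/6.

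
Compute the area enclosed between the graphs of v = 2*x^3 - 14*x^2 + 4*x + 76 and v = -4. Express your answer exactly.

Set the curves equal: 2*x^3 - 14*x^2 + 4*x + 76 = -4, so 2*x^3 - 14*x^2 + 4*x + 80 = 0, which factors as 2*(x - 5)*(x - 4)*(x + 2) = 0. The curves meet at x = -2, 4, 5.
On [-2, 4], v = 2*x^3 - 14*x^2 + 4*x + 76 is on top; that piece has area ∫[-2,4] (2*x^3 - 14*x^2 + 4*x + 80) dx = 288.
On [4, 5], v = -4 is on top; that piece has area ∫[4,5] (-(2*x^3 - 14*x^2 + 4*x + 80)) dx = 13/6.
Total enclosed area = 288 + 13/6 = 1741/6.

1741/6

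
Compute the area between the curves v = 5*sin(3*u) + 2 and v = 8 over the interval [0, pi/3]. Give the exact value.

-10/3 + 2*pi

On [0, pi/3], (5*sin(3*u) + 2) - (8) = 5*sin(3*u) - 6 is ≤ 0 throughout, so the area is a single integral of |5*sin(3*u) - 6|.
∫[0,pi/3] (5*sin(3*u) - 6) du = 10/3 - 2*pi; the area of that piece is -10/3 + 2*pi.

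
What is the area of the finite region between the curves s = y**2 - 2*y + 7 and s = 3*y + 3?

9/2

Both boundary curves give s as a function of y, so integrate with respect to y. Setting them equal: y**2 - 5*y + 4 = 0, i.e. (y - 4)*(y - 1) = 0, so they meet at y = 1, 4.
For y in [1, 4], s = y**2 - 2*y + 7 is on the left; area = ∫[1,4] (-(y**2 - 5*y + 4)) dy = 9/2.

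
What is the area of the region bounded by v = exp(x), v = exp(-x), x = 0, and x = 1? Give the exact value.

On [0, 1], (exp(x)) - (exp(-x)) = exp(x) - exp(-x) is ≥ 0 throughout, so the area is a single integral of |exp(x) - exp(-x)|.
∫[0,1] (exp(x) - exp(-x)) dx = -2 + exp(-1) + exp(1).

-2 + exp(-1) + exp(1)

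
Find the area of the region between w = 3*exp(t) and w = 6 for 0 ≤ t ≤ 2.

The difference (3*exp(t)) - (6) = 3*exp(t) - 6 changes sign at t = log(2) inside [0, 2], so split the integral there.
∫[0,log(2)] (3*exp(t) - 6) dt = 3 - log(64); the area of that piece is -3 + log(64).
∫[log(2),2] (3*exp(t) - 6) dt = -18 + 6*log(2) + 3*exp(2).
Total area = (-3 + log(64)) + (-18 + 6*log(2) + 3*exp(2)) = -21 + 12*log(2) + 3*exp(2).

-21 + 12*log(2) + 3*exp(2)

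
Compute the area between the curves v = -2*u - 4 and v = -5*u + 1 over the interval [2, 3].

5/2

On [2, 3], (-2*u - 4) - (-5*u + 1) = 3*u - 5 is ≥ 0 throughout, so the area is a single integral of |3*u - 5|.
∫[2,3] (3*u - 5) du = 5/2.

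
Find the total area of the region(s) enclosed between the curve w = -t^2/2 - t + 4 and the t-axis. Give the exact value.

The curve meets the t-axis where -t^2/2 - t + 4 = 0, i.e. -(t - 2)*(t + 4)/2 = 0, at t = -4, 2.
On [-4, 2] the curve lies above the axis; ∫[-4,2] (-t^2/2 - t + 4) dt = 18, giving area 18.

18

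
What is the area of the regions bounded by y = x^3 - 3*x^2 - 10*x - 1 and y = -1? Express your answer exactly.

407/4

Set the curves equal: x^3 - 3*x^2 - 10*x - 1 = -1, so x^3 - 3*x^2 - 10*x = 0, which factors as x*(x - 5)*(x + 2) = 0. The curves meet at x = -2, 0, 5.
On [-2, 0], y = x^3 - 3*x^2 - 10*x - 1 is on top; that piece has area ∫[-2,0] (x^3 - 3*x^2 - 10*x) dx = 8.
On [0, 5], y = -1 is on top; that piece has area ∫[0,5] (-(x^3 - 3*x^2 - 10*x)) dx = 375/4.
Total enclosed area = 8 + 375/4 = 407/4.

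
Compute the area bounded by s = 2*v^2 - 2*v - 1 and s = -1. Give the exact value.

Both boundary curves give s as a function of v, so integrate with respect to v. Setting them equal: 2*v^2 - 2*v = 0, i.e. 2*v*(v - 1) = 0, so they meet at v = 0, 1.
For v in [0, 1], s = 2*v^2 - 2*v - 1 is on the left; area = ∫[0,1] (-(2*v^2 - 2*v)) dv = 1/3.

1/3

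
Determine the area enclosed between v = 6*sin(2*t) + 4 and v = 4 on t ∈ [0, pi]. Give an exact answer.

The difference (6*sin(2*t) + 4) - (4) = 6*sin(2*t) changes sign at t = pi/2 inside [0, pi], so split the integral there.
∫[0,pi/2] (6*sin(2*t)) dt = 6.
∫[pi/2,pi] (6*sin(2*t)) dt = -6; the area of that piece is 6.
Total area = 6 + 6 = 12.

12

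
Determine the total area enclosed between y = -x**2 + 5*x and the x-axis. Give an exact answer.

125/6

The curve meets the x-axis where -x**2 + 5*x = 0, i.e. -x*(x - 5) = 0, at x = 0, 5.
On [0, 5] the curve lies above the axis; ∫[0,5] (-x**2 + 5*x) dx = 125/6, giving area 125/6.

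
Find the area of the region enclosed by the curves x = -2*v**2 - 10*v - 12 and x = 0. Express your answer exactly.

1/3

Both boundary curves give x as a function of v, so integrate with respect to v. Setting them equal: -2*v**2 - 10*v - 12 = 0, i.e. -2*(v + 2)*(v + 3) = 0, so they meet at v = -3, -2.
For v in [-3, -2], x = -2*v**2 - 10*v - 12 is on the right; area = ∫[-3,-2] (-2*v**2 - 10*v - 12) dv = 1/3.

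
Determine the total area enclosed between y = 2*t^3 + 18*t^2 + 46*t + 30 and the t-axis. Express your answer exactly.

16

The curve meets the t-axis where 2*t^3 + 18*t^2 + 46*t + 30 = 0, i.e. 2*(t + 1)*(t + 3)*(t + 5) = 0, at t = -5, -3, -1.
On [-5, -3] the curve lies above the axis; ∫[-5,-3] (2*t^3 + 18*t^2 + 46*t + 30) dt = 8, giving area 8.
On [-3, -1] the curve lies below the axis; ∫[-3,-1] (2*t^3 + 18*t^2 + 46*t + 30) dt = -8, giving area 8.
Total area = 8 + 8 = 16.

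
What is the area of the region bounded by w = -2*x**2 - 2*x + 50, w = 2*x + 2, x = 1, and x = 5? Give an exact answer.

248/3

The difference (-2*x**2 - 2*x + 50) - (2*x + 2) = -2*x**2 - 4*x + 48 changes sign at x = 4 inside [1, 5], so split the integral there.
∫[1,4] (-2*x**2 - 4*x + 48) dx = 72.
∫[4,5] (-2*x**2 - 4*x + 48) dx = -32/3; the area of that piece is 32/3.
Total area = 72 + 32/3 = 248/3.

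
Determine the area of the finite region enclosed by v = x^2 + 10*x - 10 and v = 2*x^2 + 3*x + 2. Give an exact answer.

Set the curves equal: x^2 + 10*x - 10 = 2*x^2 + 3*x + 2, so -x^2 + 7*x - 12 = 0, which factors as -(x - 4)*(x - 3) = 0. The curves meet at x = 3, 4.
On [3, 4], v = x^2 + 10*x - 10 is on top; that piece has area ∫[3,4] (-x^2 + 7*x - 12) dx = 1/6.

1/6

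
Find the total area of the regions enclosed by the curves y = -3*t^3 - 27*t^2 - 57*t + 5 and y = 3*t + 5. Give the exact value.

Set the curves equal: -3*t^3 - 27*t^2 - 57*t + 5 = 3*t + 5, so -3*t^3 - 27*t^2 - 60*t = 0, which factors as -3*t*(t + 4)*(t + 5) = 0. The curves meet at t = -5, -4, 0.
On [-5, -4], y = 3*t + 5 is on top; that piece has area ∫[-5,-4] (-(-3*t^3 - 27*t^2 - 60*t)) dt = 9/4.
On [-4, 0], y = -3*t^3 - 27*t^2 - 57*t + 5 is on top; that piece has area ∫[-4,0] (-3*t^3 - 27*t^2 - 60*t) dt = 96.
Total enclosed area = 9/4 + 96 = 393/4.

393/4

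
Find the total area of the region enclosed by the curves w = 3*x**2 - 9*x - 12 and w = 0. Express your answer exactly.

125/2

Set the curves equal: 3*x**2 - 9*x - 12 = 0, so 3*x**2 - 9*x - 12 = 0, which factors as 3*(x - 4)*(x + 1) = 0. The curves meet at x = -1, 4.
On [-1, 4], w = 0 is on top; that piece has area ∫[-1,4] (-(3*x**2 - 9*x - 12)) dx = 125/2.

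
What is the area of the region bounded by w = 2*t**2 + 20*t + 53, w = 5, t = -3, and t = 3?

324

On [-3, 3], (2*t**2 + 20*t + 53) - (5) = 2*t**2 + 20*t + 48 is ≥ 0 throughout, so the area is a single integral of |2*t**2 + 20*t + 48|.
∫[-3,3] (2*t**2 + 20*t + 48) dt = 324.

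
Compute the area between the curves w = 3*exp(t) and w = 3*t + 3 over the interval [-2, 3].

On [-2, 3], (3*exp(t)) - (3*t + 3) = -3*t + 3*exp(t) - 3 is ≥ 0 throughout, so the area is a single integral of |-3*t + 3*exp(t) - 3|.
∫[-2,3] (-3*t + 3*exp(t) - 3) dt = -45/2 - 3*exp(-2) + 3*exp(3).

-45/2 - 3*exp(-2) + 3*exp(3)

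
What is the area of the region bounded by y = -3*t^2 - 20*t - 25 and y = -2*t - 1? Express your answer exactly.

4

Set the curves equal: -3*t^2 - 20*t - 25 = -2*t - 1, so -3*t^2 - 18*t - 24 = 0, which factors as -3*(t + 2)*(t + 4) = 0. The curves meet at t = -4, -2.
On [-4, -2], y = -3*t^2 - 20*t - 25 is on top; that piece has area ∫[-4,-2] (-3*t^2 - 18*t - 24) dt = 4.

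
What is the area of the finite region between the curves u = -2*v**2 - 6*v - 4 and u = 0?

1/3

Both boundary curves give u as a function of v, so integrate with respect to v. Setting them equal: -2*v**2 - 6*v - 4 = 0, i.e. -2*(v + 1)*(v + 2) = 0, so they meet at v = -2, -1.
For v in [-2, -1], u = -2*v**2 - 6*v - 4 is on the right; area = ∫[-2,-1] (-2*v**2 - 6*v - 4) dv = 1/3.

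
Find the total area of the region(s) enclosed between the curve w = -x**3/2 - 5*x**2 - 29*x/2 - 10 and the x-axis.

The curve meets the x-axis where -x**3/2 - 5*x**2 - 29*x/2 - 10 = 0, i.e. -(x + 1)*(x + 4)*(x + 5)/2 = 0, at x = -5, -4, -1.
On [-5, -4] the curve lies below the axis; ∫[-5,-4] (-x**3/2 - 5*x**2 - 29*x/2 - 10) dx = -7/24, giving area 7/24.
On [-4, -1] the curve lies above the axis; ∫[-4,-1] (-x**3/2 - 5*x**2 - 29*x/2 - 10) dx = 45/8, giving area 45/8.
Total area = 7/24 + 45/8 = 71/12.

71/12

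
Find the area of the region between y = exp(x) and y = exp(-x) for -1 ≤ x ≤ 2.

-4 + exp(-2) + exp(-1) + exp(1) + exp(2)

The difference (exp(x)) - (exp(-x)) = exp(x) - exp(-x) changes sign at x = 0 inside [-1, 2], so split the integral there.
∫[-1,0] (exp(x) - exp(-x)) dx = -exp(1) - exp(-1) + 2; the area of that piece is -2 + exp(-1) + exp(1).
∫[0,2] (exp(x) - exp(-x)) dx = -2 + exp(-2) + exp(2).
Total area = (-2 + exp(-1) + exp(1)) + (-2 + exp(-2) + exp(2)) = -4 + exp(-2) + exp(-1) + exp(1) + exp(2).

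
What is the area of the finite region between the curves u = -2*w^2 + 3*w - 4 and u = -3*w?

Both boundary curves give u as a function of w, so integrate with respect to w. Setting them equal: -2*w^2 + 6*w - 4 = 0, i.e. -2*(w - 2)*(w - 1) = 0, so they meet at w = 1, 2.
For w in [1, 2], u = -2*w^2 + 3*w - 4 is on the right; area = ∫[1,2] (-2*w^2 + 6*w - 4) dw = 1/3.

1/3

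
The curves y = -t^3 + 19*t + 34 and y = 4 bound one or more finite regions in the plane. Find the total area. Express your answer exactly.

Set the curves equal: -t^3 + 19*t + 34 = 4, so -t^3 + 19*t + 30 = 0, which factors as -(t - 5)*(t + 2)*(t + 3) = 0. The curves meet at t = -3, -2, 5.
On [-3, -2], y = 4 is on top; that piece has area ∫[-3,-2] (-(-t^3 + 19*t + 30)) dt = 5/4.
On [-2, 5], y = -t^3 + 19*t + 34 is on top; that piece has area ∫[-2,5] (-t^3 + 19*t + 30) dt = 1029/4.
Total enclosed area = 5/4 + 1029/4 = 517/2.

517/2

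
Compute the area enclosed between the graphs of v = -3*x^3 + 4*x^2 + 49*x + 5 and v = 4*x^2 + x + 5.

384

Set the curves equal: -3*x^3 + 4*x^2 + 49*x + 5 = 4*x^2 + x + 5, so -3*x^3 + 48*x = 0, which factors as -3*x*(x - 4)*(x + 4) = 0. The curves meet at x = -4, 0, 4.
On [-4, 0], v = 4*x^2 + x + 5 is on top; that piece has area ∫[-4,0] (-(-3*x^3 + 48*x)) dx = 192.
On [0, 4], v = -3*x^3 + 4*x^2 + 49*x + 5 is on top; that piece has area ∫[0,4] (-3*x^3 + 48*x) dx = 192.
Total enclosed area = 192 + 192 = 384.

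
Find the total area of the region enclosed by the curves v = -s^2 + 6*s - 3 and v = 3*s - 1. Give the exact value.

Set the curves equal: -s^2 + 6*s - 3 = 3*s - 1, so -s^2 + 3*s - 2 = 0, which factors as -(s - 2)*(s - 1) = 0. The curves meet at s = 1, 2.
On [1, 2], v = -s^2 + 6*s - 3 is on top; that piece has area ∫[1,2] (-s^2 + 3*s - 2) ds = 1/6.

1/6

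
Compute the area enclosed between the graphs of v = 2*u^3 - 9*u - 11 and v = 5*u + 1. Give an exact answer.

Set the curves equal: 2*u^3 - 9*u - 11 = 5*u + 1, so 2*u^3 - 14*u - 12 = 0, which factors as 2*(u - 3)*(u + 1)*(u + 2) = 0. The curves meet at u = -2, -1, 3.
On [-2, -1], v = 2*u^3 - 9*u - 11 is on top; that piece has area ∫[-2,-1] (2*u^3 - 14*u - 12) du = 3/2.
On [-1, 3], v = 5*u + 1 is on top; that piece has area ∫[-1,3] (-(2*u^3 - 14*u - 12)) du = 64.
Total enclosed area = 3/2 + 64 = 131/2.

131/2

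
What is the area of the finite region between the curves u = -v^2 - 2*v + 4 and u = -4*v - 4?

36

Both boundary curves give u as a function of v, so integrate with respect to v. Setting them equal: -v^2 + 2*v + 8 = 0, i.e. -(v - 4)*(v + 2) = 0, so they meet at v = -2, 4.
For v in [-2, 4], u = -v^2 - 2*v + 4 is on the right; area = ∫[-2,4] (-v^2 + 2*v + 8) dv = 36.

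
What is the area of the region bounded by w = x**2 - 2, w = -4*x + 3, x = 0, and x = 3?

52/3

The difference (x**2 - 2) - (-4*x + 3) = x**2 + 4*x - 5 changes sign at x = 1 inside [0, 3], so split the integral there.
∫[0,1] (x**2 + 4*x - 5) dx = -8/3; the area of that piece is 8/3.
∫[1,3] (x**2 + 4*x - 5) dx = 44/3.
Total area = 8/3 + 44/3 = 52/3.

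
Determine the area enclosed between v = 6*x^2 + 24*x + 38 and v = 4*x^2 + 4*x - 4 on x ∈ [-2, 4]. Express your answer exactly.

On [-2, 4], (6*x^2 + 24*x + 38) - (4*x^2 + 4*x - 4) = 2*x^2 + 20*x + 42 is ≥ 0 throughout, so the area is a single integral of |2*x^2 + 20*x + 42|.
∫[-2,4] (2*x^2 + 20*x + 42) dx = 420.

420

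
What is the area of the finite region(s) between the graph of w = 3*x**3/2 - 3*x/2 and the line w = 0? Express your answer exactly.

3/4

The curve meets the x-axis where 3*x**3/2 - 3*x/2 = 0, i.e. 3*x*(x - 1)*(x + 1)/2 = 0, at x = -1, 0, 1.
On [-1, 0] the curve lies above the axis; ∫[-1,0] (3*x**3/2 - 3*x/2) dx = 3/8, giving area 3/8.
On [0, 1] the curve lies below the axis; ∫[0,1] (3*x**3/2 - 3*x/2) dx = -3/8, giving area 3/8.
Total area = 3/8 + 3/8 = 3/4.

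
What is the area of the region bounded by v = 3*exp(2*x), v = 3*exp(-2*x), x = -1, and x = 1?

-6 + 3*exp(-2) + 3*exp(2)

The difference (3*exp(2*x)) - (3*exp(-2*x)) = 3*exp(2*x) - 3*exp(-2*x) changes sign at x = 0 inside [-1, 1], so split the integral there.
∫[-1,0] (3*exp(2*x) - 3*exp(-2*x)) dx = -3*exp(2)/2 - 3*exp(-2)/2 + 3; the area of that piece is -3 + 3*exp(-2)/2 + 3*exp(2)/2.
∫[0,1] (3*exp(2*x) - 3*exp(-2*x)) dx = -3 + 3*exp(-2)/2 + 3*exp(2)/2.
Total area = (-3 + 3*exp(-2)/2 + 3*exp(2)/2) + (-3 + 3*exp(-2)/2 + 3*exp(2)/2) = -6 + 3*exp(-2) + 3*exp(2).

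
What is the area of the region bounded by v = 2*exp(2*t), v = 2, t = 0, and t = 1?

On [0, 1], (2*exp(2*t)) - (2) = 2*exp(2*t) - 2 is ≥ 0 throughout, so the area is a single integral of |2*exp(2*t) - 2|.
∫[0,1] (2*exp(2*t) - 2) dt = -3 + exp(2).

-3 + exp(2)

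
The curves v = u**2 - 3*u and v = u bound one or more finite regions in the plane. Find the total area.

Set the curves equal: u**2 - 3*u = u, so u**2 - 4*u = 0, which factors as u*(u - 4) = 0. The curves meet at u = 0, 4.
On [0, 4], v = u is on top; that piece has area ∫[0,4] (-(u**2 - 4*u)) du = 32/3.

32/3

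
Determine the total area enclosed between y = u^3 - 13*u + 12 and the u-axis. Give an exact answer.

407/4

The curve meets the u-axis where u^3 - 13*u + 12 = 0, i.e. (u - 3)*(u - 1)*(u + 4) = 0, at u = -4, 1, 3.
On [-4, 1] the curve lies above the axis; ∫[-4,1] (u^3 - 13*u + 12) du = 375/4, giving area 375/4.
On [1, 3] the curve lies below the axis; ∫[1,3] (u^3 - 13*u + 12) du = -8, giving area 8.
Total area = 375/4 + 8 = 407/4.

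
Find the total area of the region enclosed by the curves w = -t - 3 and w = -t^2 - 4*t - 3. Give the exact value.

9/2

Set the curves equal: -t - 3 = -t^2 - 4*t - 3, so t^2 + 3*t = 0, which factors as t*(t + 3) = 0. The curves meet at t = -3, 0.
On [-3, 0], w = -t^2 - 4*t - 3 is on top; that piece has area ∫[-3,0] (-(t^2 + 3*t)) dt = 9/2.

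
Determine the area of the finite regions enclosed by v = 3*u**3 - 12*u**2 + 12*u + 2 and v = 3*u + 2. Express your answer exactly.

Set the curves equal: 3*u**3 - 12*u**2 + 12*u + 2 = 3*u + 2, so 3*u**3 - 12*u**2 + 9*u = 0, which factors as 3*u*(u - 3)*(u - 1) = 0. The curves meet at u = 0, 1, 3.
On [0, 1], v = 3*u**3 - 12*u**2 + 12*u + 2 is on top; that piece has area ∫[0,1] (3*u**3 - 12*u**2 + 9*u) du = 5/4.
On [1, 3], v = 3*u + 2 is on top; that piece has area ∫[1,3] (-(3*u**3 - 12*u**2 + 9*u)) du = 8.
Total enclosed area = 5/4 + 8 = 37/4.

37/4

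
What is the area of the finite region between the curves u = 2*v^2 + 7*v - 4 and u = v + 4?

Both boundary curves give u as a function of v, so integrate with respect to v. Setting them equal: 2*v^2 + 6*v - 8 = 0, i.e. 2*(v - 1)*(v + 4) = 0, so they meet at v = -4, 1.
For v in [-4, 1], u = 2*v^2 + 7*v - 4 is on the left; area = ∫[-4,1] (-(2*v^2 + 6*v - 8)) dv = 125/3.

125/3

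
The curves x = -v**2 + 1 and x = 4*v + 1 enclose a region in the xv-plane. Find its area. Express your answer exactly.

Both boundary curves give x as a function of v, so integrate with respect to v. Setting them equal: -v**2 - 4*v = 0, i.e. -v*(v + 4) = 0, so they meet at v = -4, 0.
For v in [-4, 0], x = -v**2 + 1 is on the right; area = ∫[-4,0] (-v**2 - 4*v) dv = 32/3.

32/3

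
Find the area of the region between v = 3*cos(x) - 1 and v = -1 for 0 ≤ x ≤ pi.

The difference (3*cos(x) - 1) - (-1) = 3*cos(x) changes sign at x = pi/2 inside [0, pi], so split the integral there.
∫[0,pi/2] (3*cos(x)) dx = 3.
∫[pi/2,pi] (3*cos(x)) dx = -3; the area of that piece is 3.
Total area = 3 + 3 = 6.

6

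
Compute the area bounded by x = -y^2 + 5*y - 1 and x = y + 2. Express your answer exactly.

4/3

Both boundary curves give x as a function of y, so integrate with respect to y. Setting them equal: -y^2 + 4*y - 3 = 0, i.e. -(y - 3)*(y - 1) = 0, so they meet at y = 1, 3.
For y in [1, 3], x = -y^2 + 5*y - 1 is on the right; area = ∫[1,3] (-y^2 + 4*y - 3) dy = 4/3.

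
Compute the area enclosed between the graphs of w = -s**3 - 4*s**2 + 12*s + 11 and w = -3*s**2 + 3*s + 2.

Set the curves equal: -s**3 - 4*s**2 + 12*s + 11 = -3*s**2 + 3*s + 2, so -s**3 - s**2 + 9*s + 9 = 0, which factors as -(s - 3)*(s + 1)*(s + 3) = 0. The curves meet at s = -3, -1, 3.
On [-3, -1], w = -3*s**2 + 3*s + 2 is on top; that piece has area ∫[-3,-1] (-(-s**3 - s**2 + 9*s + 9)) ds = 20/3.
On [-1, 3], w = -s**3 - 4*s**2 + 12*s + 11 is on top; that piece has area ∫[-1,3] (-s**3 - s**2 + 9*s + 9) ds = 128/3.
Total enclosed area = 20/3 + 128/3 = 148/3.

148/3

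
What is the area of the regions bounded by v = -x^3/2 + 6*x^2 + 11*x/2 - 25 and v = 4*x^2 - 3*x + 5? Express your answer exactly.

3901/24

Set the curves equal: -x^3/2 + 6*x^2 + 11*x/2 - 25 = 4*x^2 - 3*x + 5, so -x^3/2 + 2*x^2 + 17*x/2 - 30 = 0, which factors as -(x - 5)*(x - 3)*(x + 4)/2 = 0. The curves meet at x = -4, 3, 5.
On [-4, 3], v = 4*x^2 - 3*x + 5 is on top; that piece has area ∫[-4,3] (-(-x^3/2 + 2*x^2 + 17*x/2 - 30)) dx = 3773/24.
On [3, 5], v = -x^3/2 + 6*x^2 + 11*x/2 - 25 is on top; that piece has area ∫[3,5] (-x^3/2 + 2*x^2 + 17*x/2 - 30) dx = 16/3.
Total enclosed area = 3773/24 + 16/3 = 3901/24.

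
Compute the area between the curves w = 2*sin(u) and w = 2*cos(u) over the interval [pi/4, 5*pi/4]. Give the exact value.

4*sqrt(2)

On [pi/4, 5*pi/4], (2*sin(u)) - (2*cos(u)) = 2*sin(u) - 2*cos(u) is ≥ 0 throughout, so the area is a single integral of |2*sin(u) - 2*cos(u)|.
∫[pi/4,5*pi/4] (2*sin(u) - 2*cos(u)) du = 4*sqrt(2).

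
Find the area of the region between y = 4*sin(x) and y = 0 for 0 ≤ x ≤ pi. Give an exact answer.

8

On [0, pi], (4*sin(x)) - (0) = 4*sin(x) is ≥ 0 throughout, so the area is a single integral of |4*sin(x)|.
∫[0,pi] (4*sin(x)) dx = 8.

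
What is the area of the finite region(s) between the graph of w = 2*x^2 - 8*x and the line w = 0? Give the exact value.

64/3

The curve meets the x-axis where 2*x^2 - 8*x = 0, i.e. 2*x*(x - 4) = 0, at x = 0, 4.
On [0, 4] the curve lies below the axis; ∫[0,4] (2*x^2 - 8*x) dx = -64/3, giving area 64/3.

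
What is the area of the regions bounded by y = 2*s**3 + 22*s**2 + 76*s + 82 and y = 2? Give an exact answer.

37/6

Set the curves equal: 2*s**3 + 22*s**2 + 76*s + 82 = 2, so 2*s**3 + 22*s**2 + 76*s + 80 = 0, which factors as 2*(s + 2)*(s + 4)*(s + 5) = 0. The curves meet at s = -5, -4, -2.
On [-5, -4], y = 2*s**3 + 22*s**2 + 76*s + 82 is on top; that piece has area ∫[-5,-4] (2*s**3 + 22*s**2 + 76*s + 80) ds = 5/6.
On [-4, -2], y = 2 is on top; that piece has area ∫[-4,-2] (-(2*s**3 + 22*s**2 + 76*s + 80)) ds = 16/3.
Total enclosed area = 5/6 + 16/3 = 37/6.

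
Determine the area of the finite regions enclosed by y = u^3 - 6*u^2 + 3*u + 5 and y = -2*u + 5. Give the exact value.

Set the curves equal: u^3 - 6*u^2 + 3*u + 5 = -2*u + 5, so u^3 - 6*u^2 + 5*u = 0, which factors as u*(u - 5)*(u - 1) = 0. The curves meet at u = 0, 1, 5.
On [0, 1], y = u^3 - 6*u^2 + 3*u + 5 is on top; that piece has area ∫[0,1] (u^3 - 6*u^2 + 5*u) du = 3/4.
On [1, 5], y = -2*u + 5 is on top; that piece has area ∫[1,5] (-(u^3 - 6*u^2 + 5*u)) du = 32.
Total enclosed area = 3/4 + 32 = 131/4.

131/4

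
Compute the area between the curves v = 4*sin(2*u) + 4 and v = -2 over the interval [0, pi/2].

4 + 3*pi

On [0, pi/2], (4*sin(2*u) + 4) - (-2) = 4*sin(2*u) + 6 is ≥ 0 throughout, so the area is a single integral of |4*sin(2*u) + 6|.
∫[0,pi/2] (4*sin(2*u) + 6) du = 4 + 3*pi.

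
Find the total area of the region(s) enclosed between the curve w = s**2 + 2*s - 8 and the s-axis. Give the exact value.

36

The curve meets the s-axis where s**2 + 2*s - 8 = 0, i.e. (s - 2)*(s + 4) = 0, at s = -4, 2.
On [-4, 2] the curve lies below the axis; ∫[-4,2] (s**2 + 2*s - 8) ds = -36, giving area 36.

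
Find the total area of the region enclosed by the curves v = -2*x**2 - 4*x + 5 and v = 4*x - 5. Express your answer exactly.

Set the curves equal: -2*x**2 - 4*x + 5 = 4*x - 5, so -2*x**2 - 8*x + 10 = 0, which factors as -2*(x - 1)*(x + 5) = 0. The curves meet at x = -5, 1.
On [-5, 1], v = -2*x**2 - 4*x + 5 is on top; that piece has area ∫[-5,1] (-2*x**2 - 8*x + 10) dx = 72.

72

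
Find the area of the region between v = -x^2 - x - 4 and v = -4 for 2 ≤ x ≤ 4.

74/3

On [2, 4], (-x^2 - x - 4) - (-4) = -x^2 - x is ≤ 0 throughout, so the area is a single integral of |-x^2 - x|.
∫[2,4] (-x^2 - x) dx = -74/3; the area of that piece is 74/3.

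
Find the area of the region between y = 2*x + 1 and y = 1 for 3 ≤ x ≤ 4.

On [3, 4], (2*x + 1) - (1) = 2*x is ≥ 0 throughout, so the area is a single integral of |2*x|.
∫[3,4] (2*x) dx = 7.

7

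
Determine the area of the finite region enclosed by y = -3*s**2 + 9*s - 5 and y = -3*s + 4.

4

Set the curves equal: -3*s**2 + 9*s - 5 = -3*s + 4, so -3*s**2 + 12*s - 9 = 0, which factors as -3*(s - 3)*(s - 1) = 0. The curves meet at s = 1, 3.
On [1, 3], y = -3*s**2 + 9*s - 5 is on top; that piece has area ∫[1,3] (-3*s**2 + 12*s - 9) ds = 4.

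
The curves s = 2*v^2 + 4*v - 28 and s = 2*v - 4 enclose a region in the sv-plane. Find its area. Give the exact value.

Both boundary curves give s as a function of v, so integrate with respect to v. Setting them equal: 2*v^2 + 2*v - 24 = 0, i.e. 2*(v - 3)*(v + 4) = 0, so they meet at v = -4, 3.
For v in [-4, 3], s = 2*v^2 + 4*v - 28 is on the left; area = ∫[-4,3] (-(2*v^2 + 2*v - 24)) dv = 343/3.

343/3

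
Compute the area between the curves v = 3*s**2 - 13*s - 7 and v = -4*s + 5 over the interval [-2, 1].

The difference (3*s**2 - 13*s - 7) - (-4*s + 5) = 3*s**2 - 9*s - 12 changes sign at s = -1 inside [-2, 1], so split the integral there.
∫[-2,-1] (3*s**2 - 9*s - 12) ds = 17/2.
∫[-1,1] (3*s**2 - 9*s - 12) ds = -22; the area of that piece is 22.
Total area = 17/2 + 22 = 61/2.

61/2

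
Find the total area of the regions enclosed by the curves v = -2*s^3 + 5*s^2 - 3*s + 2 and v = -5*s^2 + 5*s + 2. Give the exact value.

71/3

Set the curves equal: -2*s^3 + 5*s^2 - 3*s + 2 = -5*s^2 + 5*s + 2, so -2*s^3 + 10*s^2 - 8*s = 0, which factors as -2*s*(s - 4)*(s - 1) = 0. The curves meet at s = 0, 1, 4.
On [0, 1], v = -5*s^2 + 5*s + 2 is on top; that piece has area ∫[0,1] (-(-2*s^3 + 10*s^2 - 8*s)) ds = 7/6.
On [1, 4], v = -2*s^3 + 5*s^2 - 3*s + 2 is on top; that piece has area ∫[1,4] (-2*s^3 + 10*s^2 - 8*s) ds = 45/2.
Total enclosed area = 7/6 + 45/2 = 71/3.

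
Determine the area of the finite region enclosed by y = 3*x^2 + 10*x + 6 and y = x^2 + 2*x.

Set the curves equal: 3*x^2 + 10*x + 6 = x^2 + 2*x, so 2*x^2 + 8*x + 6 = 0, which factors as 2*(x + 1)*(x + 3) = 0. The curves meet at x = -3, -1.
On [-3, -1], y = x^2 + 2*x is on top; that piece has area ∫[-3,-1] (-(2*x^2 + 8*x + 6)) dx = 8/3.

8/3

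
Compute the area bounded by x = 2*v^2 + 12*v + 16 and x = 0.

8/3

Both boundary curves give x as a function of v, so integrate with respect to v. Setting them equal: 2*v^2 + 12*v + 16 = 0, i.e. 2*(v + 2)*(v + 4) = 0, so they meet at v = -4, -2.
For v in [-4, -2], x = 2*v^2 + 12*v + 16 is on the left; area = ∫[-4,-2] (-(2*v^2 + 12*v + 16)) dv = 8/3.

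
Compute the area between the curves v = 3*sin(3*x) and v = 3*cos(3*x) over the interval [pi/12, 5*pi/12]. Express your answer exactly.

On [pi/12, 5*pi/12], (3*sin(3*x)) - (3*cos(3*x)) = 3*sin(3*x) - 3*cos(3*x) is ≥ 0 throughout, so the area is a single integral of |3*sin(3*x) - 3*cos(3*x)|.
∫[pi/12,5*pi/12] (3*sin(3*x) - 3*cos(3*x)) dx = 2*sqrt(2).

2*sqrt(2)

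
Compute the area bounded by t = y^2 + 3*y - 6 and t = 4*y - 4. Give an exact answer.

9/2

Both boundary curves give t as a function of y, so integrate with respect to y. Setting them equal: y^2 - y - 2 = 0, i.e. (y - 2)*(y + 1) = 0, so they meet at y = -1, 2.
For y in [-1, 2], t = y^2 + 3*y - 6 is on the left; area = ∫[-1,2] (-(y^2 - y - 2)) dy = 9/2.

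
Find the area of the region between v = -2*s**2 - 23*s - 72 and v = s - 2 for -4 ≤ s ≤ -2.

On [-4, -2], (-2*s**2 - 23*s - 72) - (s - 2) = -2*s**2 - 24*s - 70 is ≤ 0 throughout, so the area is a single integral of |-2*s**2 - 24*s - 70|.
∫[-4,-2] (-2*s**2 - 24*s - 70) ds = -100/3; the area of that piece is 100/3.

100/3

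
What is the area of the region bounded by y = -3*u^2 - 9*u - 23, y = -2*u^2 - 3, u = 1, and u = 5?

688/3

On [1, 5], (-3*u^2 - 9*u - 23) - (-2*u^2 - 3) = -u^2 - 9*u - 20 is ≤ 0 throughout, so the area is a single integral of |-u^2 - 9*u - 20|.
∫[1,5] (-u^2 - 9*u - 20) du = -688/3; the area of that piece is 688/3.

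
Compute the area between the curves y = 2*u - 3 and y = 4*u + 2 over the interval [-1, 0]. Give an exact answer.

4

On [-1, 0], (2*u - 3) - (4*u + 2) = -2*u - 5 is ≤ 0 throughout, so the area is a single integral of |-2*u - 5|.
∫[-1,0] (-2*u - 5) du = -4; the area of that piece is 4.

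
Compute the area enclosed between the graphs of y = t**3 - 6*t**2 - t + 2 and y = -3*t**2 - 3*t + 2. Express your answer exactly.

Set the curves equal: t**3 - 6*t**2 - t + 2 = -3*t**2 - 3*t + 2, so t**3 - 3*t**2 + 2*t = 0, which factors as t*(t - 2)*(t - 1) = 0. The curves meet at t = 0, 1, 2.
On [0, 1], y = t**3 - 6*t**2 - t + 2 is on top; that piece has area ∫[0,1] (t**3 - 3*t**2 + 2*t) dt = 1/4.
On [1, 2], y = -3*t**2 - 3*t + 2 is on top; that piece has area ∫[1,2] (-(t**3 - 3*t**2 + 2*t)) dt = 1/4.
Total enclosed area = 1/4 + 1/4 = 1/2.

1/2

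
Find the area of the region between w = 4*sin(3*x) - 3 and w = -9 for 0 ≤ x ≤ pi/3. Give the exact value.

On [0, pi/3], (4*sin(3*x) - 3) - (-9) = 4*sin(3*x) + 6 is ≥ 0 throughout, so the area is a single integral of |4*sin(3*x) + 6|.
∫[0,pi/3] (4*sin(3*x) + 6) dx = 8/3 + 2*pi.

8/3 + 2*pi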